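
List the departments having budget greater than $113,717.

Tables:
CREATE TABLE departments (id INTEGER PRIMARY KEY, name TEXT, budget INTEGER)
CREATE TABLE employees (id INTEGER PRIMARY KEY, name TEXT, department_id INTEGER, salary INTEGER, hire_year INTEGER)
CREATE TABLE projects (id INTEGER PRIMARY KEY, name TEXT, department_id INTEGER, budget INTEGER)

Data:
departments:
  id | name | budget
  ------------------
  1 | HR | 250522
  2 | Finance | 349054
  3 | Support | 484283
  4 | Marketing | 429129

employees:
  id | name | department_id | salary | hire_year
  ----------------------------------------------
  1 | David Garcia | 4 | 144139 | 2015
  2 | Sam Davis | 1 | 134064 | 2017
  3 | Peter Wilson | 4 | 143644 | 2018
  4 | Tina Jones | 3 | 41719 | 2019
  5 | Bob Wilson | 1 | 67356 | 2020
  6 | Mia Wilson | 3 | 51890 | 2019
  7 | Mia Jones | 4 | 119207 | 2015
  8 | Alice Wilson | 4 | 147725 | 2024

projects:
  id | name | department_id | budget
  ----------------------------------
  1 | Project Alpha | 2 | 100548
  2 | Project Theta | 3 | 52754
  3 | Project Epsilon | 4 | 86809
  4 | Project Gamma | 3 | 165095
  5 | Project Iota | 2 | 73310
SELECT name, budget FROM departments WHERE budget > 113717

Execution result:
name | budget
HR | 250522
Finance | 349054
Support | 484283
Marketing | 429129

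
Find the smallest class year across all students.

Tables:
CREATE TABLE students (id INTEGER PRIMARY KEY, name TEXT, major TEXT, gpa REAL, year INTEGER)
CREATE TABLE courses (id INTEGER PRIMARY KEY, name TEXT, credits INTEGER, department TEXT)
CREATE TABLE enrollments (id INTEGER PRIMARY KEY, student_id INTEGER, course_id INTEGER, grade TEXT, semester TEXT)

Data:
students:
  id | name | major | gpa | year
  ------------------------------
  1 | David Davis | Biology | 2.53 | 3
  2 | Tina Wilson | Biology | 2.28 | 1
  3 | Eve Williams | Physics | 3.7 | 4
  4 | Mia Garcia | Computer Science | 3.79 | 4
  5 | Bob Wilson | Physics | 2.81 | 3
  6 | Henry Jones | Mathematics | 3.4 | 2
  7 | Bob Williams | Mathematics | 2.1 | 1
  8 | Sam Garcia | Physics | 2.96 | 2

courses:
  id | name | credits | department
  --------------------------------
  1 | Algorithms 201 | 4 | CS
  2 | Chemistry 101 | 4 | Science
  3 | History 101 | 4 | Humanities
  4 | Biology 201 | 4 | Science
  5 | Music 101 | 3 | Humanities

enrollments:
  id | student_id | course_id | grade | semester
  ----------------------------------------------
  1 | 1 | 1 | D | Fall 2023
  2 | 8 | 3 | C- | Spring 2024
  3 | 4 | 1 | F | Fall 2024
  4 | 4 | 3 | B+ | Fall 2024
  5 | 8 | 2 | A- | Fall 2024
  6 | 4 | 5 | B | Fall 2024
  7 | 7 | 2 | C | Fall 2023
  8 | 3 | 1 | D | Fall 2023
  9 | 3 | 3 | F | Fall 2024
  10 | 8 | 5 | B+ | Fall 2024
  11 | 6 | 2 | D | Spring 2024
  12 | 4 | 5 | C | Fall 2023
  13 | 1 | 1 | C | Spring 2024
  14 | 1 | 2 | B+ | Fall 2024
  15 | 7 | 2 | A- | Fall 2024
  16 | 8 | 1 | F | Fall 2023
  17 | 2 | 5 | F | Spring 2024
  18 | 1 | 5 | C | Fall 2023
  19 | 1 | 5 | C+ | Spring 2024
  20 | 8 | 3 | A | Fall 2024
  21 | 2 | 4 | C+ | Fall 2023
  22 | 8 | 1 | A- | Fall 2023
SELECT MIN(year) FROM students

Execution result:
1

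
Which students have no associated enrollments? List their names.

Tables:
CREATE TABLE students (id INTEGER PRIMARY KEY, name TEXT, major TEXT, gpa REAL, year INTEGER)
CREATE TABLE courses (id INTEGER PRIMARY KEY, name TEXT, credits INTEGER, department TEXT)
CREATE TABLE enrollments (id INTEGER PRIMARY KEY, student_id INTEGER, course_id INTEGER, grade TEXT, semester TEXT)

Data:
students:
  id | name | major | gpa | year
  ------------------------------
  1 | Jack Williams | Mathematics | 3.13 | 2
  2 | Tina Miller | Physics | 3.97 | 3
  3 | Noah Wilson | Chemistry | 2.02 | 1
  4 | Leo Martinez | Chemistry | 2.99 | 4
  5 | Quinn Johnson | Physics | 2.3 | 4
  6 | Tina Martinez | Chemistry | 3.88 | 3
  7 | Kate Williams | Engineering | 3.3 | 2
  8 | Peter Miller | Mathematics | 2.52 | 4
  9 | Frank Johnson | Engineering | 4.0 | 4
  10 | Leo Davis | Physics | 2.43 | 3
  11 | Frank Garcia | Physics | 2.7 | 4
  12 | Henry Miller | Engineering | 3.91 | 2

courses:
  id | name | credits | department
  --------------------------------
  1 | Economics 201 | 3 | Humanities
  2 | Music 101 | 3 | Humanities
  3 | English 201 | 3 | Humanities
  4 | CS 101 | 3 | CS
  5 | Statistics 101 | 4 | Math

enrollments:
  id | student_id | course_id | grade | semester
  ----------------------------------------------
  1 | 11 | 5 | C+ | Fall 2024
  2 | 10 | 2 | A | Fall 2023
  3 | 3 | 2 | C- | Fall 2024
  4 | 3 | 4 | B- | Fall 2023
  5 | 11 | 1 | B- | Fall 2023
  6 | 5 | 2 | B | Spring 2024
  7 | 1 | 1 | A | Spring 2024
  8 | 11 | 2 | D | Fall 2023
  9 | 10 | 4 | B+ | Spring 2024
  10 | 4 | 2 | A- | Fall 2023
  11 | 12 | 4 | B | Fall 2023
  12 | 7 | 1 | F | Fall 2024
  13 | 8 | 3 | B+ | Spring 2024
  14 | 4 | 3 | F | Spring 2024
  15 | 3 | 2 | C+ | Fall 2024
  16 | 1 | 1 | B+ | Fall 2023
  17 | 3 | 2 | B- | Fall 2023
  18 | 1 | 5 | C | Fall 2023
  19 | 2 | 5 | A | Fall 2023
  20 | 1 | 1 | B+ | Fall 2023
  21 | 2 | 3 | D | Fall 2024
SELECT p.name FROM students p LEFT JOIN enrollments c ON c.student_id = p.id WHERE c.id IS NULL

Execution result:
name
Tina Martinez
Frank Johnson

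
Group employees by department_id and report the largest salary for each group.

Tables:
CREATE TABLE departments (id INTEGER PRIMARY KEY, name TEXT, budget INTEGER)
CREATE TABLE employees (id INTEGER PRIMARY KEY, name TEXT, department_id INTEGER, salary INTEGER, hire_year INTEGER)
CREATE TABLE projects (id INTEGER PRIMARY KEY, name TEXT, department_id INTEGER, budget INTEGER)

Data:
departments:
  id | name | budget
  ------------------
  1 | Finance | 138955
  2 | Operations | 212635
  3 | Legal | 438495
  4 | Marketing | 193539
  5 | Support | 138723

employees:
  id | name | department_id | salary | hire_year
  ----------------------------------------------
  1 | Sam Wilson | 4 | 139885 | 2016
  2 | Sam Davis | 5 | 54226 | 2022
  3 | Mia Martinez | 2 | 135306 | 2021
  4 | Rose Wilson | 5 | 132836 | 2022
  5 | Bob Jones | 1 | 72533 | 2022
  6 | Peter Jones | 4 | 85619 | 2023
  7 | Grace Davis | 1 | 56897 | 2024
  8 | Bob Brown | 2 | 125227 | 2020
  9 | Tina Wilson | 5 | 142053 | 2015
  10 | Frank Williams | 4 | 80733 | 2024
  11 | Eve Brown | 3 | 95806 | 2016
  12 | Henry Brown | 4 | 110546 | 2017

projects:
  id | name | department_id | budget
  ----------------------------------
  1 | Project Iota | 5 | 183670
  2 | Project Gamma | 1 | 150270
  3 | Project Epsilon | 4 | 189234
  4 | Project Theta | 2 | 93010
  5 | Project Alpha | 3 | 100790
SELECT department_id, MAX(salary) AS max_salary FROM employees GROUP BY department_id

Execution result:
department_id | max_salary
1 | 72533
2 | 135306
3 | 95806
4 | 139885
5 | 142053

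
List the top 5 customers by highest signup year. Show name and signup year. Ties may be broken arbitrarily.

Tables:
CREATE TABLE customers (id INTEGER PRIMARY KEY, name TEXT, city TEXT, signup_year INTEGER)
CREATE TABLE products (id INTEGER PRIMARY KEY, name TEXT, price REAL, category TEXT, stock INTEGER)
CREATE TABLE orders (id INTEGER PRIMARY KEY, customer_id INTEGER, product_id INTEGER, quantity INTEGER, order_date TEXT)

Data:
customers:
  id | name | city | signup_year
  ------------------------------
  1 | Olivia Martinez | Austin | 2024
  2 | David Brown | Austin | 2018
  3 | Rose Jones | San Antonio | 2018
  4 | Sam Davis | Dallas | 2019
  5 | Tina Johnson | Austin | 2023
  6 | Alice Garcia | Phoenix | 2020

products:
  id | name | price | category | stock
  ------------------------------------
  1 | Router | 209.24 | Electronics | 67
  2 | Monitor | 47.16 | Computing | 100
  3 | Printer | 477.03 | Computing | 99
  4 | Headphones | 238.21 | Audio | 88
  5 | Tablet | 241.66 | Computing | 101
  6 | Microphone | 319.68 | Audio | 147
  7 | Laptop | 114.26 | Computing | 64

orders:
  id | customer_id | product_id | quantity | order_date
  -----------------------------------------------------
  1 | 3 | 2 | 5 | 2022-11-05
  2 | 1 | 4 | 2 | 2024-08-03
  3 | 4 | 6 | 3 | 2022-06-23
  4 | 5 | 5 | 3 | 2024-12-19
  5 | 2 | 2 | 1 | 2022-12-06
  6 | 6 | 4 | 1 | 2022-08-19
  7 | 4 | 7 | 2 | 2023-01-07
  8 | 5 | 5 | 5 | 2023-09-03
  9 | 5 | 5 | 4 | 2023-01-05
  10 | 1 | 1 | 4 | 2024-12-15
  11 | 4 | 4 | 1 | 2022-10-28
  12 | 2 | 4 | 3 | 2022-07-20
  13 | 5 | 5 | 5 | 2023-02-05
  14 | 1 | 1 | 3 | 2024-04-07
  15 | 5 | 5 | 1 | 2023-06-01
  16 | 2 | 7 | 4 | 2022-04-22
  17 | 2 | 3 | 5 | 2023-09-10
SELECT name, signup_year FROM customers ORDER BY signup_year DESC LIMIT 5

Execution result:
name | signup_year
Olivia Martinez | 2024
Tina Johnson | 2023
Alice Garcia | 2020
Sam Davis | 2019
David Brown | 2018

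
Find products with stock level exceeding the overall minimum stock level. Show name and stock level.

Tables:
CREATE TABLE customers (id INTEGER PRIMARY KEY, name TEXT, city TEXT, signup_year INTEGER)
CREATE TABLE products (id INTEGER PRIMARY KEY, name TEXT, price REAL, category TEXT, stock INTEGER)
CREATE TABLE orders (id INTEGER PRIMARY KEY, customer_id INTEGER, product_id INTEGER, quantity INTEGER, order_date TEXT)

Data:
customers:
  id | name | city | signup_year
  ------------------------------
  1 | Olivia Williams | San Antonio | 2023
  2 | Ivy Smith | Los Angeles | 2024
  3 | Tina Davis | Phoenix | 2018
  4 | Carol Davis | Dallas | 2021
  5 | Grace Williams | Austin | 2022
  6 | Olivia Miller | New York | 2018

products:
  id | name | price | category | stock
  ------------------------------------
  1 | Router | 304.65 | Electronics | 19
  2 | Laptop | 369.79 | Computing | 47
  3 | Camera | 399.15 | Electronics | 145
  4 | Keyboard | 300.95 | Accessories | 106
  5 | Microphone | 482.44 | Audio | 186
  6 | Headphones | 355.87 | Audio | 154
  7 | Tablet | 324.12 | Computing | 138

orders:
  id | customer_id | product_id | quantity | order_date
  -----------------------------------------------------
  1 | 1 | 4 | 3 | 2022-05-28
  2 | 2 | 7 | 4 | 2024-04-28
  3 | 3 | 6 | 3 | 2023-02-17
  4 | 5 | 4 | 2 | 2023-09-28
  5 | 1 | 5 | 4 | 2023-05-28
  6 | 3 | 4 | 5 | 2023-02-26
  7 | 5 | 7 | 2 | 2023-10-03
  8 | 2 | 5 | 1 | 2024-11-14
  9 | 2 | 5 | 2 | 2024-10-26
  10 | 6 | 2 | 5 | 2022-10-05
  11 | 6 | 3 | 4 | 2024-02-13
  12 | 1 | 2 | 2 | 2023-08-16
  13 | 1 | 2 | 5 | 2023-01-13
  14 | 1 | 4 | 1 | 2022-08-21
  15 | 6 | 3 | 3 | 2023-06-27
SELECT name, stock FROM products WHERE stock > (SELECT MIN(stock) FROM products)

Execution result:
name | stock
Laptop | 47
Camera | 145
Keyboard | 106
Microphone | 186
Headphones | 154
Tablet | 138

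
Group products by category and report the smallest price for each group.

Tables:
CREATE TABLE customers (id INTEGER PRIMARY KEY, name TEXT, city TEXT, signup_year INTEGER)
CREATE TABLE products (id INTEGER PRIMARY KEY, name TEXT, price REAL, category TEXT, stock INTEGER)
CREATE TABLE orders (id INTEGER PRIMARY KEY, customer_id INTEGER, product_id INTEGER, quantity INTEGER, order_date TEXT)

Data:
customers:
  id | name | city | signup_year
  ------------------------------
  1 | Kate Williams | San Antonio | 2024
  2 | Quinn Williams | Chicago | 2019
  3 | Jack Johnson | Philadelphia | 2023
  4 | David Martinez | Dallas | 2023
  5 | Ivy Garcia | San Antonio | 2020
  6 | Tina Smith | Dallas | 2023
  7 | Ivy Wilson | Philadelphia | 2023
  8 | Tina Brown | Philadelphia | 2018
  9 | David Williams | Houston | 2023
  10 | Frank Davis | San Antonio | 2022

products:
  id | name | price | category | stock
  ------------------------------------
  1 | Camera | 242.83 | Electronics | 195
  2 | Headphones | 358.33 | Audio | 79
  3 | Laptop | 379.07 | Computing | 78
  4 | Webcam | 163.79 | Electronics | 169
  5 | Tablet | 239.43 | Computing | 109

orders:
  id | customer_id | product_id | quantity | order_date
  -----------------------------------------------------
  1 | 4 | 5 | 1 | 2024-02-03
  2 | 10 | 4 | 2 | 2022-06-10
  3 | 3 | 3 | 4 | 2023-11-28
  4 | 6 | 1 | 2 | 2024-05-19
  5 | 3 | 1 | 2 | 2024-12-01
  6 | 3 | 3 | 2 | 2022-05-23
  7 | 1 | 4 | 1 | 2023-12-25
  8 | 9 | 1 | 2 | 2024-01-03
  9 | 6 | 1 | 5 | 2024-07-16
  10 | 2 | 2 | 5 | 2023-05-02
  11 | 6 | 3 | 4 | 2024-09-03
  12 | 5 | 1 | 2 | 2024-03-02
SELECT category, MIN(price) AS min_price FROM products GROUP BY category

Execution result:
category | min_price
Audio | 358.33
Computing | 239.43
Electronics | 163.79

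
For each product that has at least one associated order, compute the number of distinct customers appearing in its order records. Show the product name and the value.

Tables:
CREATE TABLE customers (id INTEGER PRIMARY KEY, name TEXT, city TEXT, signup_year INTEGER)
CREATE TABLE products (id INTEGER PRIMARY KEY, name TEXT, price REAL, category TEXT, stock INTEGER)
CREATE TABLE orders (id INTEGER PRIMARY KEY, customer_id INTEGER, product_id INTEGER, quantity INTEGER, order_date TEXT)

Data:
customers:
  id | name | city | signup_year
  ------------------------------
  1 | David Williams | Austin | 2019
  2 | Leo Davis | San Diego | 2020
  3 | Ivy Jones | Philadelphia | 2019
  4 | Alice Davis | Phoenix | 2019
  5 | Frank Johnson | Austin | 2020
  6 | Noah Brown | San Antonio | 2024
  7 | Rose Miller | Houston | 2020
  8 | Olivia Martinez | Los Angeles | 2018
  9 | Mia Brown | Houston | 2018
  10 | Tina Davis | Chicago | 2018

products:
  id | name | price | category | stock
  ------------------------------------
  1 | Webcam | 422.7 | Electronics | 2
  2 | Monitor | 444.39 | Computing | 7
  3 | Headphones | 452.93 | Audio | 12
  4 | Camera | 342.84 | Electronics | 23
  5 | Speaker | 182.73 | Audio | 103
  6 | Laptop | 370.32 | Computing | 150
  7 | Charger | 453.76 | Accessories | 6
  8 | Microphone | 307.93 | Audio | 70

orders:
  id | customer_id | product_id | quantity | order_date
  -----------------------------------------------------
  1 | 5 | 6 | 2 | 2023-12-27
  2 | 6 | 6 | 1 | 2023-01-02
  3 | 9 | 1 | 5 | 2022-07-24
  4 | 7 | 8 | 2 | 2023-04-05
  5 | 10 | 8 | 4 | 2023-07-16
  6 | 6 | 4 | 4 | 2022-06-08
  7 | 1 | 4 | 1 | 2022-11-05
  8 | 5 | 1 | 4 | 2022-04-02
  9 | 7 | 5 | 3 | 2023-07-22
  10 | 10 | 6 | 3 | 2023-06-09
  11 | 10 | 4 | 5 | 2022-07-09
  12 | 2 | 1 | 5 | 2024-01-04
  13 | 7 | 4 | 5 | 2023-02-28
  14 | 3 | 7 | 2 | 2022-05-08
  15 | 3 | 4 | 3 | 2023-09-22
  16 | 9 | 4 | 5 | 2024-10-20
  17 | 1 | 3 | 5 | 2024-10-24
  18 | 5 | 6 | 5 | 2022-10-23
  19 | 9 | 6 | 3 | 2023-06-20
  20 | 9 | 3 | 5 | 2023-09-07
SELECT p.name, COUNT(DISTINCT c.customer_id) AS distinct_customer_count FROM orders c JOIN products p ON c.product_id = p.id GROUP BY p.id, p.name

Execution result:
name | distinct_customer_count
Webcam | 3
Headphones | 2
Camera | 6
Speaker | 1
Laptop | 4
Charger | 1
Microphone | 2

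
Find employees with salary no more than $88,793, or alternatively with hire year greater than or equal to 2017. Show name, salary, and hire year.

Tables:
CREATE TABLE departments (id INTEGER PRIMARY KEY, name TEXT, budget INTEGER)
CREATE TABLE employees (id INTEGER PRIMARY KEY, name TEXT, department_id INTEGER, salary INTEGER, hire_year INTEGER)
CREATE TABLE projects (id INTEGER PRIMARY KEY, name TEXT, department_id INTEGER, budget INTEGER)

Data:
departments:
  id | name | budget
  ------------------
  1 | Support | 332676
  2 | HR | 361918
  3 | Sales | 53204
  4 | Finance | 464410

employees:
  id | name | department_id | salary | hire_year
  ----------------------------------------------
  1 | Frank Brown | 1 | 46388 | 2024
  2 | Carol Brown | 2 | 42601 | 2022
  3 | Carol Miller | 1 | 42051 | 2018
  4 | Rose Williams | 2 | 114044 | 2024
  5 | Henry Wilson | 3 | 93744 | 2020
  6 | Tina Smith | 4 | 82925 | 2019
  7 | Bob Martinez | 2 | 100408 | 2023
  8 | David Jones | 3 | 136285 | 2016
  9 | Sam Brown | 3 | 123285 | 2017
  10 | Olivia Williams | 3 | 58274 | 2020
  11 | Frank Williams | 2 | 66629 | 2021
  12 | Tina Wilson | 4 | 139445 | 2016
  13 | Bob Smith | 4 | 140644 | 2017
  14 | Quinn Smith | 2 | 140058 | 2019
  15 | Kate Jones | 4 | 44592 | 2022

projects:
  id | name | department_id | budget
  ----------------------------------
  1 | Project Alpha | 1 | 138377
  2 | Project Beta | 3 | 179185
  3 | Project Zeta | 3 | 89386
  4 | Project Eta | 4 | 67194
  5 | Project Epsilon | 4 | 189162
SELECT name, salary, hire_year FROM employees WHERE salary <= 88793 OR hire_year >= 2017

Execution result:
name | salary | hire_year
Frank Brown | 46388 | 2024
Carol Brown | 42601 | 2022
Carol Miller | 42051 | 2018
Rose Williams | 114044 | 2024
Henry Wilson | 93744 | 2020
Tina Smith | 82925 | 2019
Bob Martinez | 100408 | 2023
Sam Brown | 123285 | 2017
Olivia Williams | 58274 | 2020
Frank Williams | 66629 | 2021
Bob Smith | 140644 | 2017
Quinn Smith | 140058 | 2019
Kate Jones | 44592 | 2022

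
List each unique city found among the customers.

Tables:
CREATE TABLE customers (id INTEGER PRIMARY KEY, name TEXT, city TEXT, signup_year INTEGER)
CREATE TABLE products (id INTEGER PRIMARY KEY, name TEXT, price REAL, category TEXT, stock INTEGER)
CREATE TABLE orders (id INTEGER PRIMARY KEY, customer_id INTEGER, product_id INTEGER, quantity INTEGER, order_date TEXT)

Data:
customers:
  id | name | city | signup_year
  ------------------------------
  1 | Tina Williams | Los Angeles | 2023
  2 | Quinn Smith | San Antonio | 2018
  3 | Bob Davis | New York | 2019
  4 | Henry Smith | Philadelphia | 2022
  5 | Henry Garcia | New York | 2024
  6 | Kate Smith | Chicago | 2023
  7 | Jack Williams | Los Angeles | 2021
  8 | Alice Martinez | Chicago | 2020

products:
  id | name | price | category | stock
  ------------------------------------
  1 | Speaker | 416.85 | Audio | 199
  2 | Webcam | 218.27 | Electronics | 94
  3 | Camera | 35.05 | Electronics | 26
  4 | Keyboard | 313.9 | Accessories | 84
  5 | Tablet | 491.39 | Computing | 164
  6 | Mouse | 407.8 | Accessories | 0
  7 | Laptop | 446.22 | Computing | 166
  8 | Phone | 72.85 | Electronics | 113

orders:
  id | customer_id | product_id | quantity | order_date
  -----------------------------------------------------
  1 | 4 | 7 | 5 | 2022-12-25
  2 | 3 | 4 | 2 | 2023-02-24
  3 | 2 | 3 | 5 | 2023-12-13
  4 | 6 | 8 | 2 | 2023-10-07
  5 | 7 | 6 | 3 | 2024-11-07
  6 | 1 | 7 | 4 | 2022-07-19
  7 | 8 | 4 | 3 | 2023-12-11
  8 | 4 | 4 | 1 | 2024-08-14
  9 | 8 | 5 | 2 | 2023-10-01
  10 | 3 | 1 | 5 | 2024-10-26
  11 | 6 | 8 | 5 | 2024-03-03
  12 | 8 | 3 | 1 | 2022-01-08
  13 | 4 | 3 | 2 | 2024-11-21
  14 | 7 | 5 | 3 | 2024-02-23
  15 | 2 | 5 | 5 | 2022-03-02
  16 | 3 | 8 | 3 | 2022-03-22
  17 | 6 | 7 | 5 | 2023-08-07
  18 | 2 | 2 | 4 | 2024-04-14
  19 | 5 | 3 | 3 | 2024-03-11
SELECT DISTINCT city FROM customers

Execution result:
city
Los Angeles
San Antonio
New York
Philadelphia
Chicago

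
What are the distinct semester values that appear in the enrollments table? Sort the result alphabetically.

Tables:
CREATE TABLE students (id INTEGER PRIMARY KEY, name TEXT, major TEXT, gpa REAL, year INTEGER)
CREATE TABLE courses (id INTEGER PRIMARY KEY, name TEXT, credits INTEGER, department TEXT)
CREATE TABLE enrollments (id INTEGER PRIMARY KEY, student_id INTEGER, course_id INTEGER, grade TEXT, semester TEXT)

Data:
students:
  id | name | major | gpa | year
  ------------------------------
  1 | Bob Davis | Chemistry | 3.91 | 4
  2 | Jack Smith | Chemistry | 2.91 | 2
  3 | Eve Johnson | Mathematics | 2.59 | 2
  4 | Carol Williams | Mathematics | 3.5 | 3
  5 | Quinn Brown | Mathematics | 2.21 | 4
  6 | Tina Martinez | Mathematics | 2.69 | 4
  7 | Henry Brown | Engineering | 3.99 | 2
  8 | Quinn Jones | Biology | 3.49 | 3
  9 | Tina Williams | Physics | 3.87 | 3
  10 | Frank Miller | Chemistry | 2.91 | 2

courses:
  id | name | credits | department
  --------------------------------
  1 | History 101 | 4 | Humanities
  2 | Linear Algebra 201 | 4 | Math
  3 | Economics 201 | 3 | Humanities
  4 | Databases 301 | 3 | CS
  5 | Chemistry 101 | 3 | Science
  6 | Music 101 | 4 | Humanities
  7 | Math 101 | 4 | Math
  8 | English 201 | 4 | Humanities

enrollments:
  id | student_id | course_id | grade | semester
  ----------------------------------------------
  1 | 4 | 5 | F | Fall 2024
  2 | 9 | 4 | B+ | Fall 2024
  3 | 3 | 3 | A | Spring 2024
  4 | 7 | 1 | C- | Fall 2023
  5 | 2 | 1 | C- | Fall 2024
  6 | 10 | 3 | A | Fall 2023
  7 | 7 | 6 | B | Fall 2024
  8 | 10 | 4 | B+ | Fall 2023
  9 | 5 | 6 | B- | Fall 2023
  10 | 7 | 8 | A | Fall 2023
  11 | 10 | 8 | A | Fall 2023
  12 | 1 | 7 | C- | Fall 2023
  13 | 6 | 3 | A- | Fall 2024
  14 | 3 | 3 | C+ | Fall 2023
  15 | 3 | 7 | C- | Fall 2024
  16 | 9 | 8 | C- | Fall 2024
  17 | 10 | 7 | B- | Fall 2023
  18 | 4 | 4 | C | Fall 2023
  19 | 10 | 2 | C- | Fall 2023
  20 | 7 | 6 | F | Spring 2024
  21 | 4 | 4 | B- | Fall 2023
SELECT DISTINCT semester FROM enrollments ORDER BY semester

Execution result:
semester
Fall 2023
Fall 2024
Spring 2024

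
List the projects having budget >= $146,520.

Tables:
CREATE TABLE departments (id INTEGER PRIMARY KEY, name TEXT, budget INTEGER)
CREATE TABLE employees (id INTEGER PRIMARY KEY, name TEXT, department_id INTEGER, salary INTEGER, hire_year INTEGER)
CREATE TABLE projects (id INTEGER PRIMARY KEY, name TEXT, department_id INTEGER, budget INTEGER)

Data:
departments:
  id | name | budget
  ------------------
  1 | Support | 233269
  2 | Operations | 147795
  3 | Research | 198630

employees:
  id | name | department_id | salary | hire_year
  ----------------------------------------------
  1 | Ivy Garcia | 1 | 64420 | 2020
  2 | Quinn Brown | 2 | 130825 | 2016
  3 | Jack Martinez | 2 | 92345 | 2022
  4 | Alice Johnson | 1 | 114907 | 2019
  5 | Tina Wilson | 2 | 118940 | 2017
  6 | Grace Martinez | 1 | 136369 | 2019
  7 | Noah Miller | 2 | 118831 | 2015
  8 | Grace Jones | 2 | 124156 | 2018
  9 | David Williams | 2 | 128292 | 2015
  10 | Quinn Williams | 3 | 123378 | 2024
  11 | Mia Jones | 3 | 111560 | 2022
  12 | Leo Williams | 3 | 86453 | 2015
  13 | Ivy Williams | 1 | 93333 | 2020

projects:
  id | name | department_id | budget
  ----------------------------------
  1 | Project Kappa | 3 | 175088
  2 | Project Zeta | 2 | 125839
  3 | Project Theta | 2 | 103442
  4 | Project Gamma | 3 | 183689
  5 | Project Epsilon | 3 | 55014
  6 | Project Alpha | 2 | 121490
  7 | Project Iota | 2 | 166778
SELECT name, budget FROM projects WHERE budget >= 146520

Execution result:
name | budget
Project Kappa | 175088
Project Gamma | 183689
Project Iota | 166778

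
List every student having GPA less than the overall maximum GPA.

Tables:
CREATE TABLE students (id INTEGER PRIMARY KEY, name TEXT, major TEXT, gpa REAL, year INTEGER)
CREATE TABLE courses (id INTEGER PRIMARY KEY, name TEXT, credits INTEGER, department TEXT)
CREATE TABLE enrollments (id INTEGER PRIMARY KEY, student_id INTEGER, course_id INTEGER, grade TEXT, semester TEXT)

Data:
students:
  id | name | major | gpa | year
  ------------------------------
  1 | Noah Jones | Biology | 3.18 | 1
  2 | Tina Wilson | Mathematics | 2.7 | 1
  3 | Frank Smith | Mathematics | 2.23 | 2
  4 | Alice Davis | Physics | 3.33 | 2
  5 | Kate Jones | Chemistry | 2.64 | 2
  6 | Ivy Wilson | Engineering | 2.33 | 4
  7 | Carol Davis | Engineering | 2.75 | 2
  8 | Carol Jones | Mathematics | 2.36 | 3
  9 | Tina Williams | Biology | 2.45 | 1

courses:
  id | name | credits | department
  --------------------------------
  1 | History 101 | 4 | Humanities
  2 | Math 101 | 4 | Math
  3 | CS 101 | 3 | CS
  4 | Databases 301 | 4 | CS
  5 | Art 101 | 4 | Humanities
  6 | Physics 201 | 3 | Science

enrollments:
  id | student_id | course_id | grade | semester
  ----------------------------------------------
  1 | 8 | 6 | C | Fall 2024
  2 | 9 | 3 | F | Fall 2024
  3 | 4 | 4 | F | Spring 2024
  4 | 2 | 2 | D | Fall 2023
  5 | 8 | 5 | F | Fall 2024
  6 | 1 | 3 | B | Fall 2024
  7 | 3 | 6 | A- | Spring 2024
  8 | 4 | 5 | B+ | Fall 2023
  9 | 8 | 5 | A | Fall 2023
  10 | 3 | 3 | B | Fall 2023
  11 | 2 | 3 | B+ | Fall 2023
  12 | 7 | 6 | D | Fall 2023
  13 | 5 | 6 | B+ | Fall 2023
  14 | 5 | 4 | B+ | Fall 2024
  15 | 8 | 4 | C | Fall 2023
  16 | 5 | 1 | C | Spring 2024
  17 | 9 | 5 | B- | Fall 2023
SELECT name, gpa FROM students WHERE gpa < (SELECT MAX(gpa) FROM students)

Execution result:
name | gpa
Noah Jones | 3.18
Tina Wilson | 2.70
Frank Smith | 2.23
Kate Jones | 2.64
Ivy Wilson | 2.33
Carol Davis | 2.75
Carol Jones | 2.36
Tina Williams | 2.45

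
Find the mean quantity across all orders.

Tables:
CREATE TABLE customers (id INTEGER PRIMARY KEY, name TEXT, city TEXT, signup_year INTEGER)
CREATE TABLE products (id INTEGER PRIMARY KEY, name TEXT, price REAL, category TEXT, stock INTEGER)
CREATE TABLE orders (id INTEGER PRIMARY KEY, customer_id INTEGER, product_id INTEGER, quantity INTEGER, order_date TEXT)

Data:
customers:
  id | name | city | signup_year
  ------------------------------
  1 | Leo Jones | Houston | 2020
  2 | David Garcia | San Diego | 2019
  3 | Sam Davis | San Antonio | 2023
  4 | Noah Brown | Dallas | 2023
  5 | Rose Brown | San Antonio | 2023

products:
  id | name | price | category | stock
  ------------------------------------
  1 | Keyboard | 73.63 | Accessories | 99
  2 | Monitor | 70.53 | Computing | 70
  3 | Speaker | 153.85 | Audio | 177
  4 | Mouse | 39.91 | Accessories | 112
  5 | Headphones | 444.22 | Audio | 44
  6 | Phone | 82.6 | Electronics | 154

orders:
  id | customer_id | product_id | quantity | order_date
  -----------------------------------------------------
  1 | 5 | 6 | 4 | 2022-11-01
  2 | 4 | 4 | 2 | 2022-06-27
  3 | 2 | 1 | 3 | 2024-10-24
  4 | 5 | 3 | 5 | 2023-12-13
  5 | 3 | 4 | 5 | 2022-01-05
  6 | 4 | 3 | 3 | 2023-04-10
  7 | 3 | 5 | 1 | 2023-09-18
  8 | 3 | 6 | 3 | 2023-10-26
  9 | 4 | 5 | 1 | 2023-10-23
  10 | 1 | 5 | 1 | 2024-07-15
SELECT AVG(quantity) FROM orders

Execution result:
2.80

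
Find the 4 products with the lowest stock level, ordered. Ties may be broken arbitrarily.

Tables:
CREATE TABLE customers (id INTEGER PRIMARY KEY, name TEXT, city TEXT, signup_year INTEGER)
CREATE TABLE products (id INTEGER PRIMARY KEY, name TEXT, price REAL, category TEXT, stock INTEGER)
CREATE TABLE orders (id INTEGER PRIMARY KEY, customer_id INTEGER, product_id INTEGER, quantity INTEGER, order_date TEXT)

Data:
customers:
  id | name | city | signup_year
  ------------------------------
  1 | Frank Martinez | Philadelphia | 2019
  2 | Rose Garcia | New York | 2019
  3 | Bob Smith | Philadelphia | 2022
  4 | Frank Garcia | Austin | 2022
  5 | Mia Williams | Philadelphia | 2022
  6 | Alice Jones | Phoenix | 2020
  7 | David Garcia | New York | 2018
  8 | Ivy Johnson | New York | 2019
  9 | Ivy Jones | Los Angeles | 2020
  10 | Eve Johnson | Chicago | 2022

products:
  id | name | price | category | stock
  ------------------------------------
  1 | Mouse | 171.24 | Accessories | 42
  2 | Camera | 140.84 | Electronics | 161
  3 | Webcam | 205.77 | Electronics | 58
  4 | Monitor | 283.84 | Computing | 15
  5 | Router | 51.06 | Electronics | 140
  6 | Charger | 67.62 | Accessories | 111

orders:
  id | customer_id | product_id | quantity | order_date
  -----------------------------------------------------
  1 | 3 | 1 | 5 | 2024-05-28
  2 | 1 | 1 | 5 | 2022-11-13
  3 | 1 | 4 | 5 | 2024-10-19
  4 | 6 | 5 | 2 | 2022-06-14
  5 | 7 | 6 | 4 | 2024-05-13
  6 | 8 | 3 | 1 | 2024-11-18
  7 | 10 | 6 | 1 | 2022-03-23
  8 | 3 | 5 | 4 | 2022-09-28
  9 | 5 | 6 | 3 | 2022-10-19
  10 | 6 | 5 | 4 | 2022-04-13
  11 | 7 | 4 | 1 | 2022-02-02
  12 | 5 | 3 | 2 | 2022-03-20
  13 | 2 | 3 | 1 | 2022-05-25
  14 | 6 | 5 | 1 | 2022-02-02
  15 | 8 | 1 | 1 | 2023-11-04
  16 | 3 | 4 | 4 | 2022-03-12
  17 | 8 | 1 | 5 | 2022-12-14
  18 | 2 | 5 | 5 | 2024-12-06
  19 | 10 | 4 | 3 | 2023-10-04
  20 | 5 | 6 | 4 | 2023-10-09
SELECT name, stock FROM products ORDER BY stock ASC LIMIT 4

Execution result:
name | stock
Monitor | 15
Mouse | 42
Webcam | 58
Charger | 111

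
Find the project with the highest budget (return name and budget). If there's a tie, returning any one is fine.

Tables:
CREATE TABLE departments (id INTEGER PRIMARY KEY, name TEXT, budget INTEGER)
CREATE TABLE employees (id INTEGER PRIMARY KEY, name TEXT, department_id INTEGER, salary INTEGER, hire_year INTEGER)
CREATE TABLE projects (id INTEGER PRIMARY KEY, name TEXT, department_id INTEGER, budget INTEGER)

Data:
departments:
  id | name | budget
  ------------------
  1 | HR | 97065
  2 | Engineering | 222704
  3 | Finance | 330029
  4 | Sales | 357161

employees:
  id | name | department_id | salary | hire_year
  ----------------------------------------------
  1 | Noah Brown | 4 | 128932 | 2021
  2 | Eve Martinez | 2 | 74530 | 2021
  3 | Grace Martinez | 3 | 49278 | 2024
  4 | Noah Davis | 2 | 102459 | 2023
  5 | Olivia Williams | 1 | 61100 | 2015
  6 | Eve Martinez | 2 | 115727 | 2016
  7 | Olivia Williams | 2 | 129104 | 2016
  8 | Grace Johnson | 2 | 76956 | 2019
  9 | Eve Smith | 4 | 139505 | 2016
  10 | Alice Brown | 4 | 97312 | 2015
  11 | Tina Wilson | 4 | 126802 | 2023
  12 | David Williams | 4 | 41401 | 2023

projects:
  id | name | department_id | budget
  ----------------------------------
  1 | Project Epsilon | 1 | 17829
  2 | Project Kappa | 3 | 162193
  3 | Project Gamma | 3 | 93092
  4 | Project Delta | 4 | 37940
SELECT name, budget FROM projects ORDER BY budget DESC LIMIT 1

Execution result:
name | budget
Project Kappa | 162193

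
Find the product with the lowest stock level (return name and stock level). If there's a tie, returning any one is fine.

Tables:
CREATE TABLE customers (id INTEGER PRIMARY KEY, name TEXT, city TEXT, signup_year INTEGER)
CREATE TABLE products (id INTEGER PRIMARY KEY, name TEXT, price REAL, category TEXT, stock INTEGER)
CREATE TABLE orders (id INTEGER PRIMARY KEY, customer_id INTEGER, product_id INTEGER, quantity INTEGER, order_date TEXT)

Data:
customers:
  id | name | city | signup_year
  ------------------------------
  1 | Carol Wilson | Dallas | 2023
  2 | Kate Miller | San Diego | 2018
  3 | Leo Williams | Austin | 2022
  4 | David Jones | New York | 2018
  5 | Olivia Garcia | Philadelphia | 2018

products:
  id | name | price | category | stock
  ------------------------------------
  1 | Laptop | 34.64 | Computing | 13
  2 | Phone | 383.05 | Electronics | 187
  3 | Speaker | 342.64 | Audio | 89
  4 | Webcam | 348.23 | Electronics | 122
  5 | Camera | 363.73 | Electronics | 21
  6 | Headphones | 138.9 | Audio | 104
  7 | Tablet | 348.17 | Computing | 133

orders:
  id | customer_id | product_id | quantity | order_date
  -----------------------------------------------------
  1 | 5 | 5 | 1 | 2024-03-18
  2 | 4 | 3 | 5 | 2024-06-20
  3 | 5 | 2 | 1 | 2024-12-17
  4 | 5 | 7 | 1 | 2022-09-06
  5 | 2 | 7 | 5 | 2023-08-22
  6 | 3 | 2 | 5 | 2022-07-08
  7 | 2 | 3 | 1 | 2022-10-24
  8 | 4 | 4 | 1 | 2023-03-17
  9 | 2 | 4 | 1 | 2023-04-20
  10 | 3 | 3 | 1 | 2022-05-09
SELECT name, stock FROM products ORDER BY stock ASC LIMIT 1

Execution result:
name | stock
Laptop | 13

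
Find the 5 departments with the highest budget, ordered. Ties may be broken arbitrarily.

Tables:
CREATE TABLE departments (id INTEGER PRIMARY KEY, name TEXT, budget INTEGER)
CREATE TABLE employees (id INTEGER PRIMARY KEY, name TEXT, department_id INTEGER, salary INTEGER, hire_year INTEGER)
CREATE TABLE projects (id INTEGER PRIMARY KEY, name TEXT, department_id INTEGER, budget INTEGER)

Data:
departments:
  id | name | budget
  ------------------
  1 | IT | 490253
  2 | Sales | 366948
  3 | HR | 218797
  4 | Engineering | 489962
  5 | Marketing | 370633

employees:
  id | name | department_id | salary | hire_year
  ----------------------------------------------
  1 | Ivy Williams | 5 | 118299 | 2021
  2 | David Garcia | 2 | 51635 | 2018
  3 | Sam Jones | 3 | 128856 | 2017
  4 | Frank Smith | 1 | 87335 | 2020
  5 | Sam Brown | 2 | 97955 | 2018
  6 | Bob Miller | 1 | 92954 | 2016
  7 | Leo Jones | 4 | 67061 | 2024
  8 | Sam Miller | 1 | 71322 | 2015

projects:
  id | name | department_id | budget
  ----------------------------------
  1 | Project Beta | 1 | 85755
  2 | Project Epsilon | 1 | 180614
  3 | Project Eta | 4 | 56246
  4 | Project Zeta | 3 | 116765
SELECT name, budget FROM departments ORDER BY budget DESC LIMIT 5

Execution result:
name | budget
IT | 490253
Engineering | 489962
Marketing | 370633
Sales | 366948
HR | 218797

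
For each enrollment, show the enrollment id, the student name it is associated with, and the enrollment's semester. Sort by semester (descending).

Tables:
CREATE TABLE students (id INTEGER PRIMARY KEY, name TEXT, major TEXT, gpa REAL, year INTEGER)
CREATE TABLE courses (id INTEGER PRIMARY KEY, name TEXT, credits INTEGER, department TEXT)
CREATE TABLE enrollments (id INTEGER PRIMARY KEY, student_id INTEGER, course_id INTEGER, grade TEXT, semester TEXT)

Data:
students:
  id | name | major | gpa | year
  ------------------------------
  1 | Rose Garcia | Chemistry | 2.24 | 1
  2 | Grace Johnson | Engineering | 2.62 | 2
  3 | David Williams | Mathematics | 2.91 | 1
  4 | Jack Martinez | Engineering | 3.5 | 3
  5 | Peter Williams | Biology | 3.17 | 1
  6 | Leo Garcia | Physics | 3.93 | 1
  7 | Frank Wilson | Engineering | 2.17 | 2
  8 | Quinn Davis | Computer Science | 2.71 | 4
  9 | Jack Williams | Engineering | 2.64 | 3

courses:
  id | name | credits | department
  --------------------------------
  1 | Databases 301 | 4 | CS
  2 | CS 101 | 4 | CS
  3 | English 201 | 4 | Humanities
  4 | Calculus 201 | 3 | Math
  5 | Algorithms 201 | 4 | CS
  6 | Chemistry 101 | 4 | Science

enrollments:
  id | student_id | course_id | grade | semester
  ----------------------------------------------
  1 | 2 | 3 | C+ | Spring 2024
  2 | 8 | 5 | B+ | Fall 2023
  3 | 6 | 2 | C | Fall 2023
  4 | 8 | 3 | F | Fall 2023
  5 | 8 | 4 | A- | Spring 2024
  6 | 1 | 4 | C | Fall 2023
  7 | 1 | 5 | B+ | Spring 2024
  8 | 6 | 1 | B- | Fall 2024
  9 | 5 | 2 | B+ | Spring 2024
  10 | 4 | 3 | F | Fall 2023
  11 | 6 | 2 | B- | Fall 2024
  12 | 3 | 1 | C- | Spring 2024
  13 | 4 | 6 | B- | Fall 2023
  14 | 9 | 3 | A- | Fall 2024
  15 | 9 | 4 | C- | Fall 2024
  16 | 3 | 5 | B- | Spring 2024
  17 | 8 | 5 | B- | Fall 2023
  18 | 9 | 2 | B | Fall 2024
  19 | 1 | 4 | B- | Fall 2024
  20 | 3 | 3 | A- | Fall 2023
SELECT c.id, p.name AS student, c.semester FROM enrollments c JOIN students p ON c.student_id = p.id ORDER BY c.semester DESC

Execution result:
id | student | semester
1 | Grace Johnson | Spring 2024
5 | Quinn Davis | Spring 2024
7 | Rose Garcia | Spring 2024
9 | Peter Williams | Spring 2024
12 | David Williams | Spring 2024
16 | David Williams | Spring 2024
8 | Leo Garcia | Fall 2024
11 | Leo Garcia | Fall 2024
14 | Jack Williams | Fall 2024
15 | Jack Williams | Fall 2024
18 | Jack Williams | Fall 2024
19 | Rose Garcia | Fall 2024
2 | Quinn Davis | Fall 2023
3 | Leo Garcia | Fall 2023
4 | Quinn Davis | Fall 2023
6 | Rose Garcia | Fall 2023
10 | Jack Martinez | Fall 2023
13 | Jack Martinez | Fall 2023
17 | Quinn Davis | Fall 2023
20 | David Williams | Fall 2023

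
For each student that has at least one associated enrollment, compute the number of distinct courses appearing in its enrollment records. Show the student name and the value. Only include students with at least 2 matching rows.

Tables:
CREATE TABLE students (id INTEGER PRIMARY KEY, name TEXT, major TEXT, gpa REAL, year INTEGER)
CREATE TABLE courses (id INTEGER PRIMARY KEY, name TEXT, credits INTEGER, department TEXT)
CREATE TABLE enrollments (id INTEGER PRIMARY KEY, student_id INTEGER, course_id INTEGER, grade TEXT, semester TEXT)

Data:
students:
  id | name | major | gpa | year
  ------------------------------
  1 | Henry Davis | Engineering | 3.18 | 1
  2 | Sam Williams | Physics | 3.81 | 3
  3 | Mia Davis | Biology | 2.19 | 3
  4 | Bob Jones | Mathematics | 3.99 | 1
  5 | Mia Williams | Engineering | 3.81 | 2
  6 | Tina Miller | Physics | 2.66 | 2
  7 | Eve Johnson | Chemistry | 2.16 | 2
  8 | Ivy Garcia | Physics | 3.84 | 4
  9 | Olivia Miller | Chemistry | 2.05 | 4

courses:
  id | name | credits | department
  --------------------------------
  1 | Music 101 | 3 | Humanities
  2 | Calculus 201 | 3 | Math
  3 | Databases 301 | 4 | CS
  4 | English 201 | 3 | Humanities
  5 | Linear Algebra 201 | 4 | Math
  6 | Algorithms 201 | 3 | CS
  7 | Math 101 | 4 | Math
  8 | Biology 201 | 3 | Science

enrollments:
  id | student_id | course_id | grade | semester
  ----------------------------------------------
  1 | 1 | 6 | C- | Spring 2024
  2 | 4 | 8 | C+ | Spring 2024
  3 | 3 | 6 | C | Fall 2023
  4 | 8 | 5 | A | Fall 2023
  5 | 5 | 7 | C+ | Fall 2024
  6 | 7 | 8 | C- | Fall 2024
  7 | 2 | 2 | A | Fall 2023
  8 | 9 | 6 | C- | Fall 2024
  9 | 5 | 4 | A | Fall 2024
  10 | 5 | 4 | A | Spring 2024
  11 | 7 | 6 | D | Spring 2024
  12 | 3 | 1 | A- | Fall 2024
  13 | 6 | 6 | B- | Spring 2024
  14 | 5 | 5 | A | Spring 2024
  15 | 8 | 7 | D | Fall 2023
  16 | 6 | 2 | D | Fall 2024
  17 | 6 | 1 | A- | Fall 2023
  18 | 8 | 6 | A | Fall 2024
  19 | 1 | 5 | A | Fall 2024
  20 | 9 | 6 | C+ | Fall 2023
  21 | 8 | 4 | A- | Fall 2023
SELECT p.name, COUNT(DISTINCT c.course_id) AS distinct_course_count FROM enrollments c JOIN students p ON c.student_id = p.id GROUP BY p.id, p.name HAVING COUNT(*) >= 2

Execution result:
name | distinct_course_count
Henry Davis | 2
Mia Davis | 2
Mia Williams | 3
Tina Miller | 3
Eve Johnson | 2
Ivy Garcia | 4
Olivia Miller | 1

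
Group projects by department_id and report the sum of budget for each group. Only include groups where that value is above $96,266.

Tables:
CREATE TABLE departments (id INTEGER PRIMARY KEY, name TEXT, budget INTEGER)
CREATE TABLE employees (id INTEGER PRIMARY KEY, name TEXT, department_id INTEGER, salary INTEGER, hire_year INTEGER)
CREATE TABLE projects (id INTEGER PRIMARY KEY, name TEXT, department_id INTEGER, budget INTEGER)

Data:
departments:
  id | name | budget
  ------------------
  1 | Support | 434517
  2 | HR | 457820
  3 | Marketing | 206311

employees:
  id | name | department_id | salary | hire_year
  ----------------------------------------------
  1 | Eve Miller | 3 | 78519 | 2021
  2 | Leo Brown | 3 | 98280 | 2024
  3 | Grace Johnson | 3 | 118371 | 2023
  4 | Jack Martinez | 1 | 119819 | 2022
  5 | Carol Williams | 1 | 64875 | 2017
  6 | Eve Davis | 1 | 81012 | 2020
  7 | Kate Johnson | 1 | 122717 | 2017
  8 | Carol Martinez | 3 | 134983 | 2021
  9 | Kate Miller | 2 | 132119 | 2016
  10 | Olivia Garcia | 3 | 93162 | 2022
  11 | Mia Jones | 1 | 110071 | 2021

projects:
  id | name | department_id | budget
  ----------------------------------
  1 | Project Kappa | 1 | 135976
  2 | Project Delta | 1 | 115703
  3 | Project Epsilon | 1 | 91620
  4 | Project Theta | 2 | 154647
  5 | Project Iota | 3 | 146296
SELECT department_id, SUM(budget) AS sum_budget FROM projects GROUP BY department_id HAVING SUM(budget) > 96266

Execution result:
department_id | sum_budget
1 | 343299
2 | 154647
3 | 146296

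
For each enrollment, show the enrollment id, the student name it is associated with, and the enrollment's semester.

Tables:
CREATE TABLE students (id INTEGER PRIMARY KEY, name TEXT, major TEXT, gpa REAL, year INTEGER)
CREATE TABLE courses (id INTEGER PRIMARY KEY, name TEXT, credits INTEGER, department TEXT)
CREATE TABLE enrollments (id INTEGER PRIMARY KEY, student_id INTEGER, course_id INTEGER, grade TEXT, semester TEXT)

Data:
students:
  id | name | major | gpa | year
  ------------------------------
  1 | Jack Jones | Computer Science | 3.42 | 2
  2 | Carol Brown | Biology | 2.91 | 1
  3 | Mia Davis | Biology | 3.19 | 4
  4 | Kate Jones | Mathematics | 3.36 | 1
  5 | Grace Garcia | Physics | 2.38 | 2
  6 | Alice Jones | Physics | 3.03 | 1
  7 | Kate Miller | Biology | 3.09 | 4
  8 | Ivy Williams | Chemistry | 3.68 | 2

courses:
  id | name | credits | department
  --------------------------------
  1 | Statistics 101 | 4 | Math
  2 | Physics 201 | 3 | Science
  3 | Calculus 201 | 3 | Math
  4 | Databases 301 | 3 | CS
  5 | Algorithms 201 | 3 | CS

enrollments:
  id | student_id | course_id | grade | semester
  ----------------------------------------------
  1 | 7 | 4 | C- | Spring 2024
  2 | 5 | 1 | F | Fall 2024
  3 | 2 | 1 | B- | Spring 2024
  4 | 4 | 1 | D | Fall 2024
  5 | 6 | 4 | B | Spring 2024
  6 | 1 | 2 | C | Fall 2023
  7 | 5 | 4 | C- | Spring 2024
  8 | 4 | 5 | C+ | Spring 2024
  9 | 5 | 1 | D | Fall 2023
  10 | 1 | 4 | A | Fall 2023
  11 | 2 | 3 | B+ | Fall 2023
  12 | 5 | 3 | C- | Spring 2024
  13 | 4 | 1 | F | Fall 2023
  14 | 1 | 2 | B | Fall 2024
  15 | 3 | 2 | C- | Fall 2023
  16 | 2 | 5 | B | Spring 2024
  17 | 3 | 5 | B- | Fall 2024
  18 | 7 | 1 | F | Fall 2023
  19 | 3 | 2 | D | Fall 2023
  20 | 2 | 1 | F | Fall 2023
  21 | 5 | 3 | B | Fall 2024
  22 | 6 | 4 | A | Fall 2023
SELECT c.id, p.name AS student, c.semester FROM enrollments c JOIN students p ON c.student_id = p.id

Execution result:
id | student | semester
1 | Kate Miller | Spring 2024
2 | Grace Garcia | Fall 2024
3 | Carol Brown | Spring 2024
4 | Kate Jones | Fall 2024
5 | Alice Jones | Spring 2024
6 | Jack Jones | Fall 2023
7 | Grace Garcia | Spring 2024
8 | Kate Jones | Spring 2024
9 | Grace Garcia | Fall 2023
10 | Jack Jones | Fall 2023
11 | Carol Brown | Fall 2023
12 | Grace Garcia | Spring 2024
13 | Kate Jones | Fall 2023
14 | Jack Jones | Fall 2024
15 | Mia Davis | Fall 2023
16 | Carol Brown | Spring 2024
17 | Mia Davis | Fall 2024
18 | Kate Miller | Fall 2023
19 | Mia Davis | Fall 2023
20 | Carol Brown | Fall 2023
21 | Grace Garcia | Fall 2024
22 | Alice Jones | Fall 2023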